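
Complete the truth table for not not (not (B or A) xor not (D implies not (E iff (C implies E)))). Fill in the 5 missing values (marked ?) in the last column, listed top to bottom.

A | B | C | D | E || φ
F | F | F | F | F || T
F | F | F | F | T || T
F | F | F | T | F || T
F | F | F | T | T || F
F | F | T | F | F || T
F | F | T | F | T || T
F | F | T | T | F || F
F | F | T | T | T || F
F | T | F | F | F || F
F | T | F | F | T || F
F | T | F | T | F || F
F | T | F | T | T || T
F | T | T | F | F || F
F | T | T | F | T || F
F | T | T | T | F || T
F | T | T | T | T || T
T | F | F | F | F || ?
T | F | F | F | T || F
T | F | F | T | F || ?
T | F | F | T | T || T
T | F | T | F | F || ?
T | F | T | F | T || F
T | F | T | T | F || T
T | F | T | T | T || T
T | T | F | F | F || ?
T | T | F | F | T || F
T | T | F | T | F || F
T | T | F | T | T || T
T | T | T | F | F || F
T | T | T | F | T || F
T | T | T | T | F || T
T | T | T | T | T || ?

F, F, F, F, T

Row A=T, B=F, C=F, D=F, E=F: (not (B or A) xor not (D implies not (E iff (C implies E)))) = F, not (not (B or A) xor not (D implies not (E iff (C implies E)))) = T, so the formula = F.
Row A=T, B=F, C=F, D=T, E=F: (not (B or A) xor not (D implies not (E iff (C implies E)))) = F, not (not (B or A) xor not (D implies not (E iff (C implies E)))) = T, so the formula = F.
Row A=T, B=F, C=T, D=F, E=F: (not (B or A) xor not (D implies not (E iff (C implies E)))) = F, not (not (B or A) xor not (D implies not (E iff (C implies E)))) = T, so the formula = F.
Row A=T, B=T, C=F, D=F, E=F: (not (B or A) xor not (D implies not (E iff (C implies E)))) = F, not (not (B or A) xor not (D implies not (E iff (C implies E)))) = T, so the formula = F.
Row A=T, B=T, C=T, D=T, E=T: (not (B or A) xor not (D implies not (E iff (C implies E)))) = T, not (not (B or A) xor not (D implies not (E iff (C implies E)))) = F, so the formula = T.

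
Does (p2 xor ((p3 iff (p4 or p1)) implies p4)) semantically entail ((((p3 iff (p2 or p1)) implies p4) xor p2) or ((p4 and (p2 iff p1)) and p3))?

p1  p2  p3  p4  |  φ  ψ
T   T   T   T   |  F  T
T   T   T   F   |  T  T
T   T   F   T   |  F  F
T   T   F   F   |  F  F
T   F   T   T   |  T  T
T   F   T   F   |  F  F
T   F   F   T   |  T  T
T   F   F   F   |  T  T
F   T   T   T   |  F  F
F   T   T   F   |  F  T
F   T   F   T   |  F  F
F   T   F   F   |  T  F
F   F   T   T   |  T  T
F   F   T   F   |  T  T
F   F   F   T   |  T  T
F   F   F   F   |  F  F
At p1=F, p2=T, p3=F, p4=F we have φ true but ψ false, so φ does not entail ψ.

no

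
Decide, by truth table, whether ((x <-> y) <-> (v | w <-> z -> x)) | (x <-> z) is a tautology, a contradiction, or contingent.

contingent

x  y  z  w  v  |  φ
T  T  T  T  T  |  T
T  T  T  T  F  |  T
T  T  T  F  T  |  T
T  T  T  F  F  |  T
T  T  F  T  T  |  T
T  T  F  T  F  |  T
T  T  F  F  T  |  T
T  T  F  F  F  |  F
T  F  T  T  T  |  T
T  F  T  T  F  |  T
T  F  T  F  T  |  T
T  F  T  F  F  |  T
T  F  F  T  T  |  F
T  F  F  T  F  |  F
T  F  F  F  T  |  F
T  F  F  F  F  |  T
F  T  T  T  T  |  T
F  T  T  T  F  |  T
F  T  T  F  T  |  T
F  T  T  F  F  |  F
F  T  F  T  T  |  T
F  T  F  T  F  |  T
F  T  F  F  T  |  T
F  T  F  F  F  |  T
F  F  T  T  T  |  F
F  F  T  T  F  |  F
F  F  T  F  T  |  F
F  F  T  F  F  |  T
F  F  F  T  T  |  T
F  F  F  T  F  |  T
F  F  F  F  T  |  T
F  F  F  F  F  |  T
24 of 32 rows are T, so the formula is contingent.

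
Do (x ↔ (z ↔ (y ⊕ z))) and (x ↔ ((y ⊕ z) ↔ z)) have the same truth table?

equivalent

x  y  z  |  φ  ψ
T  T  T  |  F  F
T  T  F  |  F  F
T  F  T  |  T  T
T  F  F  |  T  T
F  T  T  |  T  T
F  T  F  |  T  T
F  F  T  |  F  F
F  F  F  |  F  F
The columns for φ and ψ agree on every row, so they are logically equivalent.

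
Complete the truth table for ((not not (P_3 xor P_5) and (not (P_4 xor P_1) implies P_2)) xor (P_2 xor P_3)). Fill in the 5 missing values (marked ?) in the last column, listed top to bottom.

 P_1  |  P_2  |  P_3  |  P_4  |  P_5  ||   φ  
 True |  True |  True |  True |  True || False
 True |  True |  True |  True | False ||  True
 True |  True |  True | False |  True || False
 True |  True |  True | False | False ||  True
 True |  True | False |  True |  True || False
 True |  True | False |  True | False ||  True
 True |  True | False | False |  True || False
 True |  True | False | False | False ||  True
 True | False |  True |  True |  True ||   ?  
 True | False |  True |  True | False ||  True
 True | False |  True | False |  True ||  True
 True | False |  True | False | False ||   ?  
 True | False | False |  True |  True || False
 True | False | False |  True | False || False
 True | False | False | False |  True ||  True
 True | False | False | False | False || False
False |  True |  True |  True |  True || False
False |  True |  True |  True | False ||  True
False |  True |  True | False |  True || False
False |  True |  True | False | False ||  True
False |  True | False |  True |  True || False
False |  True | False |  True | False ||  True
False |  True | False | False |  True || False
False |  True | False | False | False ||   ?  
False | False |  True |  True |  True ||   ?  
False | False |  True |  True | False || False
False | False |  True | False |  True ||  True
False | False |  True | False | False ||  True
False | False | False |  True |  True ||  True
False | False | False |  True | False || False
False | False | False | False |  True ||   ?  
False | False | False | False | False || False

True, False, True, True, False

Row P_1=True, P_2=False, P_3=True, P_4=True, P_5=True: (not not (P_3 xor P_5) and (not (P_4 xor P_1) implies P_2)) = False, (P_2 xor P_3) = True, so the formula = True.
Row P_1=True, P_2=False, P_3=True, P_4=False, P_5=False: (not not (P_3 xor P_5) and (not (P_4 xor P_1) implies P_2)) = True, (P_2 xor P_3) = True, so the formula = False.
Row P_1=False, P_2=True, P_3=False, P_4=False, P_5=False: (not not (P_3 xor P_5) and (not (P_4 xor P_1) implies P_2)) = False, (P_2 xor P_3) = True, so the formula = True.
Row P_1=False, P_2=False, P_3=True, P_4=True, P_5=True: (not not (P_3 xor P_5) and (not (P_4 xor P_1) implies P_2)) = False, (P_2 xor P_3) = True, so the formula = True.
Row P_1=False, P_2=False, P_3=False, P_4=False, P_5=True: (not not (P_3 xor P_5) and (not (P_4 xor P_1) implies P_2)) = False, (P_2 xor P_3) = False, so the formula = False.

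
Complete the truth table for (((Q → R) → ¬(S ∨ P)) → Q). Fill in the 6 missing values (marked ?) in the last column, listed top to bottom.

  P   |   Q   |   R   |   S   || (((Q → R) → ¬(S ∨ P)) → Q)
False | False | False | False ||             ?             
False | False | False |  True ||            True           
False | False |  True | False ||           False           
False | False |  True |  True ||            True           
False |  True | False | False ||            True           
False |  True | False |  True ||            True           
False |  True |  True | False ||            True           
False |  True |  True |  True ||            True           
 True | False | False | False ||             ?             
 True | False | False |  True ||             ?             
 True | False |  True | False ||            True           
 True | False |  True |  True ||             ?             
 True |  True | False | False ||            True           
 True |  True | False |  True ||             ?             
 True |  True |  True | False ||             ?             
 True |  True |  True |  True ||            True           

False, True, True, True, True, True

Row P=False, Q=False, R=False, S=False: ((Q → R) → ¬(S ∨ P)) = True, so (((Q → R) → ¬(S ∨ P)) → Q) = False.
Row P=True, Q=False, R=False, S=False: ((Q → R) → ¬(S ∨ P)) = False, so (((Q → R) → ¬(S ∨ P)) → Q) = True.
Row P=True, Q=False, R=False, S=True: ((Q → R) → ¬(S ∨ P)) = False, so (((Q → R) → ¬(S ∨ P)) → Q) = True.
Row P=True, Q=False, R=True, S=True: ((Q → R) → ¬(S ∨ P)) = False, so (((Q → R) → ¬(S ∨ P)) → Q) = True.
Row P=True, Q=True, R=False, S=True: ((Q → R) → ¬(S ∨ P)) = True, so (((Q → R) → ¬(S ∨ P)) → Q) = True.
Row P=True, Q=True, R=True, S=False: ((Q → R) → ¬(S ∨ P)) = False, so (((Q → R) → ¬(S ∨ P)) → Q) = True.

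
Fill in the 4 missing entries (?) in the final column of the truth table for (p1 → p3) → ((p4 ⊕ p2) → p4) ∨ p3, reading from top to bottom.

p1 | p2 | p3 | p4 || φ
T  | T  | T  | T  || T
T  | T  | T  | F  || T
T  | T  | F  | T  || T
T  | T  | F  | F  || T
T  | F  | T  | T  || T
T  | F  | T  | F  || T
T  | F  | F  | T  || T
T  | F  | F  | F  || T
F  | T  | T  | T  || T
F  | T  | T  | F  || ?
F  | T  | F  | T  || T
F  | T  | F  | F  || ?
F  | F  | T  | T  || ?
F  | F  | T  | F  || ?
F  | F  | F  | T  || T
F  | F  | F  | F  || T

Row p1=F, p2=T, p3=T, p4=F: (p1 → p3) = T, (((p4 ⊕ p2) → p4) ∨ p3) = T, so the formula = T.
Row p1=F, p2=T, p3=F, p4=F: (p1 → p3) = T, (((p4 ⊕ p2) → p4) ∨ p3) = F, so the formula = F.
Row p1=F, p2=F, p3=T, p4=T: (p1 → p3) = T, (((p4 ⊕ p2) → p4) ∨ p3) = T, so the formula = T.
Row p1=F, p2=F, p3=T, p4=F: (p1 → p3) = T, (((p4 ⊕ p2) → p4) ∨ p3) = T, so the formula = T.

T, F, T, T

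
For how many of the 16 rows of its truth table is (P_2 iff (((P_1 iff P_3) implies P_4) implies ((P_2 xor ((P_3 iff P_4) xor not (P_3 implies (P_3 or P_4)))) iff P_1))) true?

6

 P_1  |  P_2  |  P_3  |  P_4  || (P_1 iff P_3) | ((P_1 iff P_3) implies P_4) | (P_3 iff P_4) | (P_3 or P_4) | (P_3 implies (P_3 or P_4)) |   φ  
 True |  True |  True |  True ||      True     |             True            |      True     |     True     |            True            | False
 True |  True |  True | False ||      True     |            False            |     False     |     True     |            True            |  True
 True |  True | False |  True ||     False     |             True            |     False     |     True     |            True            |  True
 True |  True | False | False ||     False     |             True            |      True     |    False     |            True            | False
 True | False |  True |  True ||      True     |             True            |      True     |     True     |            True            | False
 True | False |  True | False ||      True     |            False            |     False     |     True     |            True            | False
 True | False | False |  True ||     False     |             True            |     False     |     True     |            True            |  True
 True | False | False | False ||     False     |             True            |      True     |    False     |            True            | False
False |  True |  True |  True ||     False     |             True            |      True     |     True     |            True            |  True
False |  True |  True | False ||     False     |             True            |     False     |     True     |            True            | False
False |  True | False |  True ||      True     |             True            |     False     |     True     |            True            | False
False |  True | False | False ||      True     |            False            |      True     |    False     |            True            |  True
False | False |  True |  True ||     False     |             True            |      True     |     True     |            True            |  True
False | False |  True | False ||     False     |             True            |     False     |     True     |            True            | False
False | False | False |  True ||      True     |             True            |     False     |     True     |            True            | False
False | False | False | False ||      True     |            False            |      True     |    False     |            True            | False
The formula is true on 6 of the 16 rows.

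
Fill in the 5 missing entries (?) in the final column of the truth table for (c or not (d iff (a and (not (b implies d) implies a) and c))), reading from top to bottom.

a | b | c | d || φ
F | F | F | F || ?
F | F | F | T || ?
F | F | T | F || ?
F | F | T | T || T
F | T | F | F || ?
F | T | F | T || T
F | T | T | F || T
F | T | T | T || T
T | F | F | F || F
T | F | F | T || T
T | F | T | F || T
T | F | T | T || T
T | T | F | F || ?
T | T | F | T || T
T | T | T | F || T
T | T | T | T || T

F, T, T, F, F

Row a=F, b=F, c=F, d=F: not (d iff (a and (not (b implies d) implies a) and c)) = F, so the formula = F.
Row a=F, b=F, c=F, d=T: not (d iff (a and (not (b implies d) implies a) and c)) = T, so the formula = T.
Row a=F, b=F, c=T, d=F: not (d iff (a and (not (b implies d) implies a) and c)) = F, so the formula = T.
Row a=F, b=T, c=F, d=F: not (d iff (a and (not (b implies d) implies a) and c)) = F, so the formula = F.
Row a=T, b=T, c=F, d=F: not (d iff (a and (not (b implies d) implies a) and c)) = F, so the formula = F.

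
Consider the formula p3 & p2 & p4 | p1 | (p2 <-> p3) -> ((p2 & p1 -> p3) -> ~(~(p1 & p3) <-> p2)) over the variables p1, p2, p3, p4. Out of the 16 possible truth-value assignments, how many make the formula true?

p1  p2  p3  p4  |  (p3 & p2 & p4)  (p2 <-> p3)  (p2 & p1)  ((p2 & p1) -> p3)  (p1 & p3)  ~(p1 & p3)  (~(p1 & p3) <-> p2)  ~(~(p1 & p3) <-> p2)  φ
T   T   T   T   |        T              T           T              T              T          F                F                    T            T
T   T   T   F   |        F              T           T              T              T          F                F                    T            T
T   T   F   T   |        F              F           T              F              F          T                T                    F            T
T   T   F   F   |        F              F           T              F              F          T                T                    F            T
T   F   T   T   |        F              F           F              T              T          F                T                    F            F
T   F   T   F   |        F              F           F              T              T          F                T                    F            F
T   F   F   T   |        F              T           F              T              F          T                F                    T            T
T   F   F   F   |        F              T           F              T              F          T                F                    T            T
F   T   T   T   |        T              T           F              T              F          T                T                    F            F
F   T   T   F   |        F              T           F              T              F          T                T                    F            F
F   T   F   T   |        F              F           F              T              F          T                T                    F            T
F   T   F   F   |        F              F           F              T              F          T                T                    F            T
F   F   T   T   |        F              F           F              T              F          T                F                    T            T
F   F   T   F   |        F              F           F              T              F          T                F                    T            T
F   F   F   T   |        F              T           F              T              F          T                F                    T            T
F   F   F   F   |        F              T           F              T              F          T                F                    T            T
The formula is true on 12 of the 16 rows.

12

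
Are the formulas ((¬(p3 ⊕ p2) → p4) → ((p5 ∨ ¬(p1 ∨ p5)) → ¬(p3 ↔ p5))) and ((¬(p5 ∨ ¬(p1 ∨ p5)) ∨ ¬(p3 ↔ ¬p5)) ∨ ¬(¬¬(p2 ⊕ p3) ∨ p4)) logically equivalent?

not equivalent

p1 | p2 | p3 | p4 | p5 | φ | ψ
-- | -- | -- | -- | -- | - | -
F  | F  | F  | F  | F  | T | T
F  | F  | F  | F  | T  | T | T
F  | F  | F  | T  | F  | F | T
F  | F  | F  | T  | T  | T | F
F  | F  | T  | F  | F  | T | F
F  | F  | T  | F  | T  | F | T
F  | F  | T  | T  | F  | T | F
F  | F  | T  | T  | T  | F | T
F  | T  | F  | F  | F  | F | T
F  | T  | F  | F  | T  | T | F
F  | T  | F  | T  | F  | F | T
F  | T  | F  | T  | T  | T | F
F  | T  | T  | F  | F  | T | T
F  | T  | T  | F  | T  | T | T
F  | T  | T  | T  | F  | T | F
F  | T  | T  | T  | T  | F | T
T  | F  | F  | F  | F  | T | T
T  | F  | F  | F  | T  | T | T
T  | F  | F  | T  | F  | T | T
T  | F  | F  | T  | T  | T | F
T  | F  | T  | F  | F  | T | T
T  | F  | T  | F  | T  | F | T
T  | F  | T  | T  | F  | T | T
T  | F  | T  | T  | T  | F | T
T  | T  | F  | F  | F  | T | T
T  | T  | F  | F  | T  | T | F
T  | T  | F  | T  | F  | T | T
T  | T  | F  | T  | T  | T | F
T  | T  | T  | F  | F  | T | T
T  | T  | T  | F  | T  | T | T
T  | T  | T  | T  | F  | T | T
T  | T  | T  | T  | T  | F | T
The columns differ at p1=F, p2=F, p3=F, p4=T, p5=F (φ=F, ψ=T), so they are not equivalent.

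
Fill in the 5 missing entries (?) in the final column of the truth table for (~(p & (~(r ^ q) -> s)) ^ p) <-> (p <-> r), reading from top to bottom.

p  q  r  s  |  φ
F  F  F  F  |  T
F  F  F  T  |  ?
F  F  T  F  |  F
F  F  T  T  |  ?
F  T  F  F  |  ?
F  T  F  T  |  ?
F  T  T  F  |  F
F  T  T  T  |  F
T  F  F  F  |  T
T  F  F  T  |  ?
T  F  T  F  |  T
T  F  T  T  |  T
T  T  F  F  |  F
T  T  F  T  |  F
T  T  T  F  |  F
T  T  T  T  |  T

T, F, T, T, F

Row p=F, q=F, r=F, s=T: (~(p & (~(r ^ q) -> s)) ^ p) = T, (p <-> r) = T, so the formula = T.
Row p=F, q=F, r=T, s=T: (~(p & (~(r ^ q) -> s)) ^ p) = T, (p <-> r) = F, so the formula = F.
Row p=F, q=T, r=F, s=F: (~(p & (~(r ^ q) -> s)) ^ p) = T, (p <-> r) = T, so the formula = T.
Row p=F, q=T, r=F, s=T: (~(p & (~(r ^ q) -> s)) ^ p) = T, (p <-> r) = T, so the formula = T.
Row p=T, q=F, r=F, s=T: (~(p & (~(r ^ q) -> s)) ^ p) = T, (p <-> r) = F, so the formula = F.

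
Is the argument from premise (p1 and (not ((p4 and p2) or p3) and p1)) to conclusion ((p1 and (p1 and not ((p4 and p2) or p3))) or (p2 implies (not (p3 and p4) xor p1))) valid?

p1 | p2 | p3 | p4 | φ | ψ
-- | -- | -- | -- | - | -
F  | F  | F  | F  | F | T
F  | F  | F  | T  | F | T
F  | F  | T  | F  | F | T
F  | F  | T  | T  | F | T
F  | T  | F  | F  | F | T
F  | T  | F  | T  | F | T
F  | T  | T  | F  | F | T
F  | T  | T  | T  | F | F
T  | F  | F  | F  | T | T
T  | F  | F  | T  | T | T
T  | F  | T  | F  | F | T
T  | F  | T  | T  | F | T
T  | T  | F  | F  | T | T
T  | T  | F  | T  | F | F
T  | T  | T  | F  | F | F
T  | T  | T  | T  | F | T
In every row where φ is true, ψ is also true, so φ ⊨ ψ.

yes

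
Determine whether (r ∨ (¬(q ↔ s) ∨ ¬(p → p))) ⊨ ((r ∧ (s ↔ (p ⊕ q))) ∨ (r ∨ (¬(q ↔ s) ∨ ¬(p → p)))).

p | q | r | s | φ | ψ
- | - | - | - | - | -
0 | 0 | 0 | 0 | 0 | 0
0 | 0 | 0 | 1 | 1 | 1
0 | 0 | 1 | 0 | 1 | 1
0 | 0 | 1 | 1 | 1 | 1
0 | 1 | 0 | 0 | 1 | 1
0 | 1 | 0 | 1 | 0 | 0
0 | 1 | 1 | 0 | 1 | 1
0 | 1 | 1 | 1 | 1 | 1
1 | 0 | 0 | 0 | 0 | 0
1 | 0 | 0 | 1 | 1 | 1
1 | 0 | 1 | 0 | 1 | 1
1 | 0 | 1 | 1 | 1 | 1
1 | 1 | 0 | 0 | 1 | 1
1 | 1 | 0 | 1 | 0 | 0
1 | 1 | 1 | 0 | 1 | 1
1 | 1 | 1 | 1 | 1 | 1
In every row where φ is true, ψ is also true, so φ ⊨ ψ.

yes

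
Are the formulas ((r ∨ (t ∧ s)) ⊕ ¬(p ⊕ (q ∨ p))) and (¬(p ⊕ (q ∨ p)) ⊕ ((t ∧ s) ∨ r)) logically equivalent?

  p   |   q   |   r   |   s   |   t   ||   φ   |   ψ  
 True |  True |  True |  True |  True || False | False
 True |  True |  True |  True | False || False | False
 True |  True |  True | False |  True || False | False
 True |  True |  True | False | False || False | False
 True |  True | False |  True |  True || False | False
 True |  True | False |  True | False ||  True |  True
 True |  True | False | False |  True ||  True |  True
 True |  True | False | False | False ||  True |  True
 True | False |  True |  True |  True || False | False
 True | False |  True |  True | False || False | False
 True | False |  True | False |  True || False | False
 True | False |  True | False | False || False | False
 True | False | False |  True |  True || False | False
 True | False | False |  True | False ||  True |  True
 True | False | False | False |  True ||  True |  True
 True | False | False | False | False ||  True |  True
False |  True |  True |  True |  True ||  True |  True
False |  True |  True |  True | False ||  True |  True
False |  True |  True | False |  True ||  True |  True
False |  True |  True | False | False ||  True |  True
False |  True | False |  True |  True ||  True |  True
False |  True | False |  True | False || False | False
False |  True | False | False |  True || False | False
False |  True | False | False | False || False | False
False | False |  True |  True |  True || False | False
False | False |  True |  True | False || False | False
False | False |  True | False |  True || False | False
False | False |  True | False | False || False | False
False | False | False |  True |  True || False | False
False | False | False |  True | False ||  True |  True
False | False | False | False |  True ||  True |  True
False | False | False | False | False ||  True |  True
The columns for φ and ψ agree on every row, so they are logically equivalent.

equivalent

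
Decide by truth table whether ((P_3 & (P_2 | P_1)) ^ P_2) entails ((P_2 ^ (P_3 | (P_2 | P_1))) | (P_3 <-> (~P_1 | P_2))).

P_1 | P_2 | P_3 | φ | ψ
--- | --- | --- | - | -
 F  |  F  |  F  | F | F
 F  |  F  |  T  | F | T
 F  |  T  |  F  | T | F
 F  |  T  |  T  | F | T
 T  |  F  |  F  | F | T
 T  |  F  |  T  | T | T
 T  |  T  |  F  | T | F
 T  |  T  |  T  | F | T
At P_1=F, P_2=T, P_3=F we have φ true but ψ false, so φ does not entail ψ.

no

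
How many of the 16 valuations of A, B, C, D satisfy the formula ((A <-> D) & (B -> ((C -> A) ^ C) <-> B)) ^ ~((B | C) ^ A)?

9

  A      B      C      D       (A <-> D)  (C -> A)  ((C -> A) ^ C)  (B -> ((C -> A) ^ C))  (B | C)  ((B | C) ^ A)  ~((B | C) ^ A)    φ  
False  False  False  False        True      True         True                True           False       False           True        True
False  False  False   True       False      True         True                True           False       False           True        True
False  False   True  False        True     False         True                True            True        True          False       False
False  False   True   True       False     False         True                True            True        True          False       False
False   True  False  False        True      True         True                True            True        True          False        True
False   True  False   True       False      True         True                True            True        True          False       False
False   True   True  False        True     False         True                True            True        True          False        True
False   True   True   True       False     False         True                True            True        True          False       False
 True  False  False  False       False      True         True                True           False        True          False       False
 True  False  False   True        True      True         True                True           False        True          False       False
 True  False   True  False       False      True        False                True            True       False           True        True
 True  False   True   True        True      True        False                True            True       False           True        True
 True   True  False  False       False      True         True                True            True       False           True        True
 True   True  False   True        True      True         True                True            True       False           True       False
 True   True   True  False       False      True        False               False            True       False           True        True
 True   True   True   True        True      True        False               False            True       False           True        True
The formula is true on 9 of the 16 rows.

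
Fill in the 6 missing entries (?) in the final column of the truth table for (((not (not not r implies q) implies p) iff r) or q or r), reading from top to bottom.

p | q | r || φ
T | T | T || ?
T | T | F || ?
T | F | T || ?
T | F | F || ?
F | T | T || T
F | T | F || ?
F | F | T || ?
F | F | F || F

T, T, T, F, T, T

Row p=T, q=T, r=T: ((not (not not r implies q) implies p) iff r) = T, so the formula = T.
Row p=T, q=T, r=F: ((not (not not r implies q) implies p) iff r) = F, so the formula = T.
Row p=T, q=F, r=T: ((not (not not r implies q) implies p) iff r) = T, so the formula = T.
Row p=T, q=F, r=F: ((not (not not r implies q) implies p) iff r) = F, so the formula = F.
Row p=F, q=T, r=F: ((not (not not r implies q) implies p) iff r) = F, so the formula = T.
Row p=F, q=F, r=T: ((not (not not r implies q) implies p) iff r) = F, so the formula = T.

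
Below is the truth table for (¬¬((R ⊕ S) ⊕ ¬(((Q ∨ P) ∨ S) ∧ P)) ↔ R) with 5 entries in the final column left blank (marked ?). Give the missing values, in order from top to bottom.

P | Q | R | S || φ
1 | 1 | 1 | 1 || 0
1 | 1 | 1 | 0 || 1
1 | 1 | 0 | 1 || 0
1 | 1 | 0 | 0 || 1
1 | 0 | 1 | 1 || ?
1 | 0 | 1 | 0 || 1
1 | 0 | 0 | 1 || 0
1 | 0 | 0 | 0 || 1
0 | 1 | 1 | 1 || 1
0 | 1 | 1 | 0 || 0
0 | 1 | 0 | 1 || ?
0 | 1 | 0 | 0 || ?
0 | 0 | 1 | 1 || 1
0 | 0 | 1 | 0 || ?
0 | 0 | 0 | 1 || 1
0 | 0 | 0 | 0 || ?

0, 1, 0, 0, 0

Row P=1, Q=0, R=1, S=1: ¬¬((R ⊕ S) ⊕ ¬(((Q ∨ P) ∨ S) ∧ P)) = 0, so the formula = 0.
Row P=0, Q=1, R=0, S=1: ¬¬((R ⊕ S) ⊕ ¬(((Q ∨ P) ∨ S) ∧ P)) = 0, so the formula = 1.
Row P=0, Q=1, R=0, S=0: ¬¬((R ⊕ S) ⊕ ¬(((Q ∨ P) ∨ S) ∧ P)) = 1, so the formula = 0.
Row P=0, Q=0, R=1, S=0: ¬¬((R ⊕ S) ⊕ ¬(((Q ∨ P) ∨ S) ∧ P)) = 0, so the formula = 0.
Row P=0, Q=0, R=0, S=0: ¬¬((R ⊕ S) ⊕ ¬(((Q ∨ P) ∨ S) ∧ P)) = 1, so the formula = 0.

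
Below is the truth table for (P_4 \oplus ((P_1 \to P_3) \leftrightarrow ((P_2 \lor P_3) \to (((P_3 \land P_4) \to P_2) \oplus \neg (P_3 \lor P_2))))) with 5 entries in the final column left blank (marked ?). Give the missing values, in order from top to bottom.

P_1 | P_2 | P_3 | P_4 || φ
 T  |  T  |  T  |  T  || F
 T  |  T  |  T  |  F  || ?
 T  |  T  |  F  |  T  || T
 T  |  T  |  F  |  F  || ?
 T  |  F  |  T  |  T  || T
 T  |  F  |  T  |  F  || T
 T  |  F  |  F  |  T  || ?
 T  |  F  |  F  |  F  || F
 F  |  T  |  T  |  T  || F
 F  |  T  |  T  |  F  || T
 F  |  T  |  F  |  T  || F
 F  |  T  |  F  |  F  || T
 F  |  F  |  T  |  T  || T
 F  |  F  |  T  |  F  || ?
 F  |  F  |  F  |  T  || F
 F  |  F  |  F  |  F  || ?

T, F, T, T, T

Row P_1=T, P_2=T, P_3=T, P_4=F: ((P_1 \to P_3) \leftrightarrow ((P_2 \lor P_3) \to (((P_3 \land P_4) \to P_2) \oplus \neg (P_3 \lor P_2)))) = T, so the formula = T.
Row P_1=T, P_2=T, P_3=F, P_4=F: ((P_1 \to P_3) \leftrightarrow ((P_2 \lor P_3) \to (((P_3 \land P_4) \to P_2) \oplus \neg (P_3 \lor P_2)))) = F, so the formula = F.
Row P_1=T, P_2=F, P_3=F, P_4=T: ((P_1 \to P_3) \leftrightarrow ((P_2 \lor P_3) \to (((P_3 \land P_4) \to P_2) \oplus \neg (P_3 \lor P_2)))) = F, so the formula = T.
Row P_1=F, P_2=F, P_3=T, P_4=F: ((P_1 \to P_3) \leftrightarrow ((P_2 \lor P_3) \to (((P_3 \land P_4) \to P_2) \oplus \neg (P_3 \lor P_2)))) = T, so the formula = T.
Row P_1=F, P_2=F, P_3=F, P_4=F: ((P_1 \to P_3) \leftrightarrow ((P_2 \lor P_3) \to (((P_3 \land P_4) \to P_2) \oplus \neg (P_3 \lor P_2)))) = T, so the formula = T.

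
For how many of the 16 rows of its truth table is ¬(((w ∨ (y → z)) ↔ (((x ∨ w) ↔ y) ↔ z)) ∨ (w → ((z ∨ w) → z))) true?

2

  x      y      z      w    |    φ  
False  False  False  False  |  False
False  False  False   True  |  False
False  False   True  False  |  False
False  False   True   True  |  False
False   True  False  False  |  False
False   True  False   True  |   True
False   True   True  False  |  False
False   True   True   True  |  False
 True  False  False  False  |  False
 True  False  False   True  |  False
 True  False   True  False  |  False
 True  False   True   True  |  False
 True   True  False  False  |  False
 True   True  False   True  |   True
 True   True   True  False  |  False
 True   True   True   True  |  False
The formula is true on 2 of the 16 rows.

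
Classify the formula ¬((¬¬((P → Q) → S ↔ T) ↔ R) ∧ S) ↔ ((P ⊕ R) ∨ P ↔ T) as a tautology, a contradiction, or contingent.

P  Q  R  S  T  |  φ
F  F  F  F  F  |  T
F  F  F  F  T  |  F
F  F  F  T  F  |  F
F  F  F  T  T  |  F
F  F  T  F  F  |  F
F  F  T  F  T  |  T
F  F  T  T  F  |  F
F  F  T  T  T  |  F
F  T  F  F  F  |  T
F  T  F  F  T  |  F
F  T  F  T  F  |  F
F  T  F  T  T  |  F
F  T  T  F  F  |  F
F  T  T  F  T  |  T
F  T  T  T  F  |  F
F  T  T  T  T  |  F
T  F  F  F  F  |  F
T  F  F  F  T  |  T
T  F  F  T  F  |  T
T  F  F  T  T  |  T
T  F  T  F  F  |  F
T  F  T  F  T  |  T
T  F  T  T  F  |  F
T  F  T  T  T  |  F
T  T  F  F  F  |  F
T  T  F  F  T  |  T
T  T  F  T  F  |  T
T  T  F  T  T  |  T
T  T  T  F  F  |  F
T  T  T  F  T  |  T
T  T  T  T  F  |  F
T  T  T  T  T  |  F
12 of 32 rows are T, so the formula is contingent.

contingent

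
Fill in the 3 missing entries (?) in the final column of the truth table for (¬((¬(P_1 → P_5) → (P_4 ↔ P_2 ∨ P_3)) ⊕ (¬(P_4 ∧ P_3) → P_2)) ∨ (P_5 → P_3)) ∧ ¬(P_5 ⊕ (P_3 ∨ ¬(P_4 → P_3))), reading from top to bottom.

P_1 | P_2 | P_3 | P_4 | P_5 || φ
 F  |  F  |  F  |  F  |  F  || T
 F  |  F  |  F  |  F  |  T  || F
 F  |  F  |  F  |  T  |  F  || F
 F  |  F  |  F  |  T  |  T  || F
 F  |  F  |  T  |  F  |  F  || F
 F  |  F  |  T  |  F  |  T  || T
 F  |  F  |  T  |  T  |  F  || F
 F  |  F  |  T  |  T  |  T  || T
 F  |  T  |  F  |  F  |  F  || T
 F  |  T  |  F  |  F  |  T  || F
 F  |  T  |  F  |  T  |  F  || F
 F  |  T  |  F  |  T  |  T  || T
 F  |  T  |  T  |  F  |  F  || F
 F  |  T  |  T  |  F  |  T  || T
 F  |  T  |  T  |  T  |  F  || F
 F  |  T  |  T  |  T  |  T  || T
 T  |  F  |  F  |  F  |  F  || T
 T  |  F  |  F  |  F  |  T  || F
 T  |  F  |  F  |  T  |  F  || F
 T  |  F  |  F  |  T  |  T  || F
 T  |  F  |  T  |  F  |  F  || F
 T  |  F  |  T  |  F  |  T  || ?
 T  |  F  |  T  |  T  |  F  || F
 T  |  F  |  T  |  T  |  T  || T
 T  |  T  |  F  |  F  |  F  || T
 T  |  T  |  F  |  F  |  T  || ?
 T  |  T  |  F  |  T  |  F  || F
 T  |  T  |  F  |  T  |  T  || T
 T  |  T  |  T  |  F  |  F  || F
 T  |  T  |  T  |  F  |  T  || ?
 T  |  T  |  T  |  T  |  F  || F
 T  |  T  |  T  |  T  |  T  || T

T, F, T

Row P_1=T, P_2=F, P_3=T, P_4=F, P_5=T: (¬((¬(P_1 → P_5) → (P_4 ↔ P_2 ∨ P_3)) ⊕ (¬(P_4 ∧ P_3) → P_2)) ∨ (P_5 → P_3)) = T, ¬(P_5 ⊕ (P_3 ∨ ¬(P_4 → P_3))) = T, so the formula = T.
Row P_1=T, P_2=T, P_3=F, P_4=F, P_5=T: (¬((¬(P_1 → P_5) → (P_4 ↔ P_2 ∨ P_3)) ⊕ (¬(P_4 ∧ P_3) → P_2)) ∨ (P_5 → P_3)) = T, ¬(P_5 ⊕ (P_3 ∨ ¬(P_4 → P_3))) = F, so the formula = F.
Row P_1=T, P_2=T, P_3=T, P_4=F, P_5=T: (¬((¬(P_1 → P_5) → (P_4 ↔ P_2 ∨ P_3)) ⊕ (¬(P_4 ∧ P_3) → P_2)) ∨ (P_5 → P_3)) = T, ¬(P_5 ⊕ (P_3 ∨ ¬(P_4 → P_3))) = T, so the formula = T.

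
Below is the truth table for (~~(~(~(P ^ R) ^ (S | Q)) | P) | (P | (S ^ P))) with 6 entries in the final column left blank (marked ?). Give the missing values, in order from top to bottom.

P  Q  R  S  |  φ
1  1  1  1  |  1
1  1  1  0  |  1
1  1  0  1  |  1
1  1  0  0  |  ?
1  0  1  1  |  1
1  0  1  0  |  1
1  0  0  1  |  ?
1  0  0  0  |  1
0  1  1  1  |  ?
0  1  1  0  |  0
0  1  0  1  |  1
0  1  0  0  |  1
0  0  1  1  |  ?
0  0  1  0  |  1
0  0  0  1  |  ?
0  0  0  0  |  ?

1, 1, 1, 1, 1, 0

Row P=1, Q=1, R=0, S=0: ~~(~(~(P ^ R) ^ (S | Q)) | P) = 1, (P | (S ^ P)) = 1, so the formula = 1.
Row P=1, Q=0, R=0, S=1: ~~(~(~(P ^ R) ^ (S | Q)) | P) = 1, (P | (S ^ P)) = 1, so the formula = 1.
Row P=0, Q=1, R=1, S=1: ~~(~(~(P ^ R) ^ (S | Q)) | P) = 0, (P | (S ^ P)) = 1, so the formula = 1.
Row P=0, Q=0, R=1, S=1: ~~(~(~(P ^ R) ^ (S | Q)) | P) = 0, (P | (S ^ P)) = 1, so the formula = 1.
Row P=0, Q=0, R=0, S=1: ~~(~(~(P ^ R) ^ (S | Q)) | P) = 1, (P | (S ^ P)) = 1, so the formula = 1.
Row P=0, Q=0, R=0, S=0: ~~(~(~(P ^ R) ^ (S | Q)) | P) = 0, (P | (S ^ P)) = 0, so the formula = 0.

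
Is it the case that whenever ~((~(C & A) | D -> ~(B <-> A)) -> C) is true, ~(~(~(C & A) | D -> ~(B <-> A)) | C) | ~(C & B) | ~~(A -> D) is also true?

yes

A  B  C  D  |  φ  ψ
T  T  T  T  |  F  T
T  T  T  F  |  F  F
T  T  F  T  |  F  T
T  T  F  F  |  F  T
T  F  T  T  |  F  T
T  F  T  F  |  F  T
T  F  F  T  |  T  T
T  F  F  F  |  T  T
F  T  T  T  |  F  T
F  T  T  F  |  F  T
F  T  F  T  |  T  T
F  T  F  F  |  T  T
F  F  T  T  |  F  T
F  F  T  F  |  F  T
F  F  F  T  |  F  T
F  F  F  F  |  F  T
In every row where φ is true, ψ is also true, so φ ⊨ ψ.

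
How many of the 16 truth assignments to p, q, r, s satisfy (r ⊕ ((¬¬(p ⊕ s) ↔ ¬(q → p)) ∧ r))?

p | q | r | s | (p ⊕ s) | ¬(p ⊕ s) | ¬¬(p ⊕ s) | (q → p) | ¬(q → p) | (¬¬(p ⊕ s) ↔ ¬(q → p)) | ((¬¬(p ⊕ s) ↔ ¬(q → p)) ∧ r) | φ
- | - | - | - | ------- | -------- | --------- | ------- | -------- | ---------------------- | ---------------------------- | -
T | T | T | T |    F    |    T     |     F     |    T    |    F     |           T            |              T               | F
T | T | T | F |    T    |    F     |     T     |    T    |    F     |           F            |              F               | T
T | T | F | T |    F    |    T     |     F     |    T    |    F     |           T            |              F               | F
T | T | F | F |    T    |    F     |     T     |    T    |    F     |           F            |              F               | F
T | F | T | T |    F    |    T     |     F     |    T    |    F     |           T            |              T               | F
T | F | T | F |    T    |    F     |     T     |    T    |    F     |           F            |              F               | T
T | F | F | T |    F    |    T     |     F     |    T    |    F     |           T            |              F               | F
T | F | F | F |    T    |    F     |     T     |    T    |    F     |           F            |              F               | F
F | T | T | T |    T    |    F     |     T     |    F    |    T     |           T            |              T               | F
F | T | T | F |    F    |    T     |     F     |    F    |    T     |           F            |              F               | T
F | T | F | T |    T    |    F     |     T     |    F    |    T     |           T            |              F               | F
F | T | F | F |    F    |    T     |     F     |    F    |    T     |           F            |              F               | F
F | F | T | T |    T    |    F     |     T     |    T    |    F     |           F            |              F               | T
F | F | T | F |    F    |    T     |     F     |    T    |    F     |           T            |              T               | F
F | F | F | T |    T    |    F     |     T     |    T    |    F     |           F            |              F               | F
F | F | F | F |    F    |    T     |     F     |    T    |    F     |           T            |              F               | F
The formula is true on 4 of the 16 rows.

4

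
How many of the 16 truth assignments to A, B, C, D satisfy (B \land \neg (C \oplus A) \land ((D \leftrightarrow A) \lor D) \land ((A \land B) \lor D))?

2

  A   |   B   |   C   |   D   ||   φ  
 True |  True |  True |  True ||  True
 True |  True |  True | False || False
 True |  True | False |  True || False
 True |  True | False | False || False
 True | False |  True |  True || False
 True | False |  True | False || False
 True | False | False |  True || False
 True | False | False | False || False
False |  True |  True |  True || False
False |  True |  True | False || False
False |  True | False |  True ||  True
False |  True | False | False || False
False | False |  True |  True || False
False | False |  True | False || False
False | False | False |  True || False
False | False | False | False || False
The formula is true on 2 of the 16 rows.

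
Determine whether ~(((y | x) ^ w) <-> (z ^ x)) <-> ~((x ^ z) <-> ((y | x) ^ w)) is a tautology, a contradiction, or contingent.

x  y  z  w  |  φ
T  T  T  T  |  T
T  T  T  F  |  T
T  T  F  T  |  T
T  T  F  F  |  T
T  F  T  T  |  T
T  F  T  F  |  T
T  F  F  T  |  T
T  F  F  F  |  T
F  T  T  T  |  T
F  T  T  F  |  T
F  T  F  T  |  T
F  T  F  F  |  T
F  F  T  T  |  T
F  F  T  F  |  T
F  F  F  T  |  T
F  F  F  F  |  T
Every row is T, so the formula is a tautology.

tautology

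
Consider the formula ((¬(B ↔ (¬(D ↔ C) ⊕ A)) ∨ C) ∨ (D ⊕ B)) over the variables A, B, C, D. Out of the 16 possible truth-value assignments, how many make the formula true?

14

A  B  C  D  |  φ
T  T  T  T  |  T
T  T  T  F  |  T
T  T  F  T  |  T
T  T  F  F  |  T
T  F  T  T  |  T
T  F  T  F  |  T
T  F  F  T  |  T
T  F  F  F  |  T
F  T  T  T  |  T
F  T  T  F  |  T
F  T  F  T  |  F
F  T  F  F  |  T
F  F  T  T  |  T
F  F  T  F  |  T
F  F  F  T  |  T
F  F  F  F  |  F
The formula is true on 14 of the 16 rows.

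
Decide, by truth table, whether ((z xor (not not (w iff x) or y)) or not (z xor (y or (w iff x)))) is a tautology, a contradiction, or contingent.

x | y | z | w | (w iff x) | not (w iff x) | not not (w iff x) | (not not (w iff x) or y) | (y or (w iff x)) | (z xor (y or (w iff x))) | not (z xor (y or (w iff x))) | φ
- | - | - | - | --------- | ------------- | ----------------- | ------------------------ | ---------------- | ------------------------ | ---------------------------- | -
1 | 1 | 1 | 1 |     1     |       0       |         1         |            1             |        1         |            0             |              1               | 1
1 | 1 | 1 | 0 |     0     |       1       |         0         |            1             |        1         |            0             |              1               | 1
1 | 1 | 0 | 1 |     1     |       0       |         1         |            1             |        1         |            1             |              0               | 1
1 | 1 | 0 | 0 |     0     |       1       |         0         |            1             |        1         |            1             |              0               | 1
1 | 0 | 1 | 1 |     1     |       0       |         1         |            1             |        1         |            0             |              1               | 1
1 | 0 | 1 | 0 |     0     |       1       |         0         |            0             |        0         |            1             |              0               | 1
1 | 0 | 0 | 1 |     1     |       0       |         1         |            1             |        1         |            1             |              0               | 1
1 | 0 | 0 | 0 |     0     |       1       |         0         |            0             |        0         |            0             |              1               | 1
0 | 1 | 1 | 1 |     0     |       1       |         0         |            1             |        1         |            0             |              1               | 1
0 | 1 | 1 | 0 |     1     |       0       |         1         |            1             |        1         |            0             |              1               | 1
0 | 1 | 0 | 1 |     0     |       1       |         0         |            1             |        1         |            1             |              0               | 1
0 | 1 | 0 | 0 |     1     |       0       |         1         |            1             |        1         |            1             |              0               | 1
0 | 0 | 1 | 1 |     0     |       1       |         0         |            0             |        0         |            1             |              0               | 1
0 | 0 | 1 | 0 |     1     |       0       |         1         |            1             |        1         |            0             |              1               | 1
0 | 0 | 0 | 1 |     0     |       1       |         0         |            0             |        0         |            0             |              1               | 1
0 | 0 | 0 | 0 |     1     |       0       |         1         |            1             |        1         |            1             |              0               | 1
Every row is 1, so the formula is a tautology.

tautology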